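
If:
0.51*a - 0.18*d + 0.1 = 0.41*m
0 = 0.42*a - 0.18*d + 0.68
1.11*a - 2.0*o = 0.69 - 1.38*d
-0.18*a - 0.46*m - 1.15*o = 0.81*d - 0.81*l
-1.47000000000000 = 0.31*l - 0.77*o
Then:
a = -14.11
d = -29.14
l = -74.98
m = -4.51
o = -28.28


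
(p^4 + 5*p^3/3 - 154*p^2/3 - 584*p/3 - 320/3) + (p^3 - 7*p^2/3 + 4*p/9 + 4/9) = p^4 + 8*p^3/3 - 161*p^2/3 - 1748*p/9 - 956/9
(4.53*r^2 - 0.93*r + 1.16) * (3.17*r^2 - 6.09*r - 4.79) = 14.3601*r^4 - 30.5358*r^3 - 12.3578*r^2 - 2.6097*r - 5.5564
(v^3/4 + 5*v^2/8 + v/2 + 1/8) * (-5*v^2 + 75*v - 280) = -5*v^5/4 + 125*v^4/8 - 205*v^3/8 - 1105*v^2/8 - 1045*v/8 - 35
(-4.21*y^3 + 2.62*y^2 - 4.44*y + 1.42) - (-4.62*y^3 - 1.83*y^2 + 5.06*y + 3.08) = 0.41*y^3 + 4.45*y^2 - 9.5*y - 1.66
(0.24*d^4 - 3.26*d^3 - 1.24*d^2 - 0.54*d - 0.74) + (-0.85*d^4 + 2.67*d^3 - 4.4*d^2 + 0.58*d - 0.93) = -0.61*d^4 - 0.59*d^3 - 5.64*d^2 + 0.0399999999999999*d - 1.67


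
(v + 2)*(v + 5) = v^2 + 7*v + 10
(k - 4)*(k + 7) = k^2 + 3*k - 28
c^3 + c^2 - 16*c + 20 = (c - 2)^2*(c + 5)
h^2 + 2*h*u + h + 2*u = (h + 1)*(h + 2*u)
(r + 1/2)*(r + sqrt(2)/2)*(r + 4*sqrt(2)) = r^3 + r^2/2 + 9*sqrt(2)*r^2/2 + 9*sqrt(2)*r/4 + 4*r + 2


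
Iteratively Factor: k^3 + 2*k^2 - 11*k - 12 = (k + 4)*(k^2 - 2*k - 3) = (k + 1)*(k + 4)*(k - 3)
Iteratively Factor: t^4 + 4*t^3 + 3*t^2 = (t + 1)*(t^3 + 3*t^2) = (t + 1)*(t + 3)*(t^2) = t*(t + 1)*(t + 3)*(t)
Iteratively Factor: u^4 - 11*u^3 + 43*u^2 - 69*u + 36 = (u - 3)*(u^3 - 8*u^2 + 19*u - 12) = (u - 4)*(u - 3)*(u^2 - 4*u + 3) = (u - 4)*(u - 3)^2*(u - 1)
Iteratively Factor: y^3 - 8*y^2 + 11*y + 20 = (y + 1)*(y^2 - 9*y + 20) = (y - 4)*(y + 1)*(y - 5)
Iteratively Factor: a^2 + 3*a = (a + 3)*(a)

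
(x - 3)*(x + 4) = x^2 + x - 12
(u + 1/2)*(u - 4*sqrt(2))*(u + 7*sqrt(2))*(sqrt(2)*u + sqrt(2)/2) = sqrt(2)*u^4 + sqrt(2)*u^3 + 6*u^3 - 223*sqrt(2)*u^2/4 + 6*u^2 - 56*sqrt(2)*u + 3*u/2 - 14*sqrt(2)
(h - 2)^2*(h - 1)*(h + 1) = h^4 - 4*h^3 + 3*h^2 + 4*h - 4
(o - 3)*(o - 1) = o^2 - 4*o + 3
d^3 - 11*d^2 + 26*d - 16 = (d - 8)*(d - 2)*(d - 1)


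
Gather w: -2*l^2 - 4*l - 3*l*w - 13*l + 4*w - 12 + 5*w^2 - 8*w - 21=-2*l^2 - 17*l + 5*w^2 + w*(-3*l - 4) - 33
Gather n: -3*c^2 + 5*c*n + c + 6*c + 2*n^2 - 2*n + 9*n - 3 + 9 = -3*c^2 + 7*c + 2*n^2 + n*(5*c + 7) + 6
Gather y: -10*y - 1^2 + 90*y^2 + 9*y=90*y^2 - y - 1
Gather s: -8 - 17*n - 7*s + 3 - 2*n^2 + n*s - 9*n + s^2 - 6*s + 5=-2*n^2 - 26*n + s^2 + s*(n - 13)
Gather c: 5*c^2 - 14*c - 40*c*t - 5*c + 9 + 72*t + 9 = 5*c^2 + c*(-40*t - 19) + 72*t + 18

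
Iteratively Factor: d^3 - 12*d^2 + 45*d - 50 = (d - 5)*(d^2 - 7*d + 10) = (d - 5)^2*(d - 2)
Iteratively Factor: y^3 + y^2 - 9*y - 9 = (y + 3)*(y^2 - 2*y - 3) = (y + 1)*(y + 3)*(y - 3)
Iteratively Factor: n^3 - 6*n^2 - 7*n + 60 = (n + 3)*(n^2 - 9*n + 20) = (n - 4)*(n + 3)*(n - 5)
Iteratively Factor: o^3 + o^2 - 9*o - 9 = (o + 3)*(o^2 - 2*o - 3) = (o - 3)*(o + 3)*(o + 1)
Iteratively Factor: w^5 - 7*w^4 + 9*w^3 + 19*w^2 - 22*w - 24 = (w - 2)*(w^4 - 5*w^3 - w^2 + 17*w + 12) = (w - 2)*(w + 1)*(w^3 - 6*w^2 + 5*w + 12) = (w - 4)*(w - 2)*(w + 1)*(w^2 - 2*w - 3) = (w - 4)*(w - 3)*(w - 2)*(w + 1)*(w + 1)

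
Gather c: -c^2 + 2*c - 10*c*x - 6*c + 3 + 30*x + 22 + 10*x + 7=-c^2 + c*(-10*x - 4) + 40*x + 32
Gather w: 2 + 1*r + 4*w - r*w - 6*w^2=r - 6*w^2 + w*(4 - r) + 2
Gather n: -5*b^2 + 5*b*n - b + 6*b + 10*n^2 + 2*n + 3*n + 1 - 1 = -5*b^2 + 5*b + 10*n^2 + n*(5*b + 5)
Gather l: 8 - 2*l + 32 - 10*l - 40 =-12*l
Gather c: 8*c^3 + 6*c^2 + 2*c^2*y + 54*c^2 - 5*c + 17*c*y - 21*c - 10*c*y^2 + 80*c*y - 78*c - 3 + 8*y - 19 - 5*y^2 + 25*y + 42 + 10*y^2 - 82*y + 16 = 8*c^3 + c^2*(2*y + 60) + c*(-10*y^2 + 97*y - 104) + 5*y^2 - 49*y + 36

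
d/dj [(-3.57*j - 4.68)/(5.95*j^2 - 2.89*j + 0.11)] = (21.2415*j^2 + 55.692*j - 13.9179)/(35.4025*j^4 - 34.391*j^3 + 9.6611*j^2 - 0.6358*j + 0.0121)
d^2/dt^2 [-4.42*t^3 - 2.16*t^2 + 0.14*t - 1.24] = -26.52*t - 4.32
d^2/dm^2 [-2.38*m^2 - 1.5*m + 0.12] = -4.76000000000000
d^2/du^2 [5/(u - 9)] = 10/(u - 9)^3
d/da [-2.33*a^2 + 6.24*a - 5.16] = 6.24 - 4.66*a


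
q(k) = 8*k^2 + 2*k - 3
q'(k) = 16*k + 2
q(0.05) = -2.88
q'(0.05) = 2.80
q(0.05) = -2.88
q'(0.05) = 2.80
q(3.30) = 90.72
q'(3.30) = 54.80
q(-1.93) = 22.94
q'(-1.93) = -28.88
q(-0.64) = -1.00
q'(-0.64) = -8.24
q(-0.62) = -1.16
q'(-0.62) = -7.92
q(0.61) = 1.20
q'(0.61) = 11.76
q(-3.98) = 115.76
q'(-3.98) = -61.68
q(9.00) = 663.00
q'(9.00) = 146.00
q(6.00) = 297.00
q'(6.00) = 98.00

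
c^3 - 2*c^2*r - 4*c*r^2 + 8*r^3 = (c - 2*r)^2*(c + 2*r)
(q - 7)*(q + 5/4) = q^2 - 23*q/4 - 35/4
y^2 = y^2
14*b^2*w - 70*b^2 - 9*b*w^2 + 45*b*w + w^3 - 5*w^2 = (-7*b + w)*(-2*b + w)*(w - 5)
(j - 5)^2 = j^2 - 10*j + 25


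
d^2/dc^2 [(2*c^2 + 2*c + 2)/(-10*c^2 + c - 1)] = 4*(-110*c^3 - 270*c^2 + 60*c + 7)/(1000*c^6 - 300*c^5 + 330*c^4 - 61*c^3 + 33*c^2 - 3*c + 1)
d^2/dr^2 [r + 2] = 0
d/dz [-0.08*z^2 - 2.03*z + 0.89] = -0.16*z - 2.03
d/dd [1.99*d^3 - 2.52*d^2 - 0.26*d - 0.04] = 5.97*d^2 - 5.04*d - 0.26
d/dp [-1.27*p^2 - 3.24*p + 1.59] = -2.54*p - 3.24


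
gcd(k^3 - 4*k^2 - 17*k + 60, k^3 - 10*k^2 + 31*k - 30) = k^2 - 8*k + 15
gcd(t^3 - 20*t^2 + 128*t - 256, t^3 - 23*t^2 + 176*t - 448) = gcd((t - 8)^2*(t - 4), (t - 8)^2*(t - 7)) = t^2 - 16*t + 64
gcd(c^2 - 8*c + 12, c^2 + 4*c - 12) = c - 2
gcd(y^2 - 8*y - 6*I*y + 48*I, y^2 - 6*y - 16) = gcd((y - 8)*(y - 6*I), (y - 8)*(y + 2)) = y - 8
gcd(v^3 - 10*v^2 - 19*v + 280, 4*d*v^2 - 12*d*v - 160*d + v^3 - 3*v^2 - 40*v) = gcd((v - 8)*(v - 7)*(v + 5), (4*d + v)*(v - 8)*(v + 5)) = v^2 - 3*v - 40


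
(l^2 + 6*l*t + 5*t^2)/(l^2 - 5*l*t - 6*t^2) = (-l - 5*t)/(-l + 6*t)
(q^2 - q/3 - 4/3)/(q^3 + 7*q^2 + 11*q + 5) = (q - 4/3)/(q^2 + 6*q + 5)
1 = 1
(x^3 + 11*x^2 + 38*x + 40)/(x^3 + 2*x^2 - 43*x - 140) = (x + 2)/(x - 7)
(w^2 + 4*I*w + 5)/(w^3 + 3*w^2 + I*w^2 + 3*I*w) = (w^2 + 4*I*w + 5)/(w*(w^2 + w*(3 + I) + 3*I))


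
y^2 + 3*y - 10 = (y - 2)*(y + 5)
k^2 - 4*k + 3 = (k - 3)*(k - 1)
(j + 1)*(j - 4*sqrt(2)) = j^2 - 4*sqrt(2)*j + j - 4*sqrt(2)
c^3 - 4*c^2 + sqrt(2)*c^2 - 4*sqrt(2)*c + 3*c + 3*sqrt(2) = (c - 3)*(c - 1)*(c + sqrt(2))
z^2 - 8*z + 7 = (z - 7)*(z - 1)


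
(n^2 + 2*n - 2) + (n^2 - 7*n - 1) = 2*n^2 - 5*n - 3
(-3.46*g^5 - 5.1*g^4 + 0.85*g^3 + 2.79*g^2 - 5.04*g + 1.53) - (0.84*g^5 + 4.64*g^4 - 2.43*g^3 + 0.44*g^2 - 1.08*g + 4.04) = -4.3*g^5 - 9.74*g^4 + 3.28*g^3 + 2.35*g^2 - 3.96*g - 2.51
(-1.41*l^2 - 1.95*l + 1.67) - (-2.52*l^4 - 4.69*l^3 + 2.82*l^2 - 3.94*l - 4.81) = 2.52*l^4 + 4.69*l^3 - 4.23*l^2 + 1.99*l + 6.48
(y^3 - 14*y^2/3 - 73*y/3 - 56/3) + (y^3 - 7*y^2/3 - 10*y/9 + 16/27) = 2*y^3 - 7*y^2 - 229*y/9 - 488/27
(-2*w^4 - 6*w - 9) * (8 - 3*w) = 6*w^5 - 16*w^4 + 18*w^2 - 21*w - 72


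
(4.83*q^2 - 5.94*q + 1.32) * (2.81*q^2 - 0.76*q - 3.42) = 13.5723*q^4 - 20.3622*q^3 - 8.295*q^2 + 19.3116*q - 4.5144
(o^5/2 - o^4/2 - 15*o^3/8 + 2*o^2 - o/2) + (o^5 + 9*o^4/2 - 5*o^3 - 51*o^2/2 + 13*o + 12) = 3*o^5/2 + 4*o^4 - 55*o^3/8 - 47*o^2/2 + 25*o/2 + 12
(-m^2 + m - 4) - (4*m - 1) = -m^2 - 3*m - 3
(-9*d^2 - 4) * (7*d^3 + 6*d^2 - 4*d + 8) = -63*d^5 - 54*d^4 + 8*d^3 - 96*d^2 + 16*d - 32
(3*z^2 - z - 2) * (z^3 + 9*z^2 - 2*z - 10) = 3*z^5 + 26*z^4 - 17*z^3 - 46*z^2 + 14*z + 20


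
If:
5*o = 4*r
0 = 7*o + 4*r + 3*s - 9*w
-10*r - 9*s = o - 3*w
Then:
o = 16*w/15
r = 4*w/3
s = -19*w/15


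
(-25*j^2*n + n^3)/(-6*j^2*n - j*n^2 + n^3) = (25*j^2 - n^2)/(6*j^2 + j*n - n^2)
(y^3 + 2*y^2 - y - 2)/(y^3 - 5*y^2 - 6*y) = (y^2 + y - 2)/(y*(y - 6))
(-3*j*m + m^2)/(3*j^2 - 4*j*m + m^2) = -m/(j - m)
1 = 1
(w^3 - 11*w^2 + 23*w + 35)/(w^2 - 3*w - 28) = (w^2 - 4*w - 5)/(w + 4)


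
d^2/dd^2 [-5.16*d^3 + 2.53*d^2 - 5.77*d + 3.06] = 5.06 - 30.96*d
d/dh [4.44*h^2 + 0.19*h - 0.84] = 8.88*h + 0.19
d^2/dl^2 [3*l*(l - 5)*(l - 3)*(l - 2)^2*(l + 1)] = 90*l^4 - 660*l^3 + 1404*l^2 - 738*l - 192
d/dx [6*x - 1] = 6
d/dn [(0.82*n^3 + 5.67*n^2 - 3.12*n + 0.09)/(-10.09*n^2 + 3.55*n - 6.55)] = (-8.2738*n^4 + 5.822*n^3 - 27.4653*n^2 - 72.4608*n + 20.1165)/(101.8081*n^4 - 71.639*n^3 + 144.7815*n^2 - 46.505*n + 42.9025)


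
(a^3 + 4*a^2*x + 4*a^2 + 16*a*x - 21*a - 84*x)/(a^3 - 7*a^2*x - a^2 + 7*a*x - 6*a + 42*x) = (-a^2 - 4*a*x - 7*a - 28*x)/(-a^2 + 7*a*x - 2*a + 14*x)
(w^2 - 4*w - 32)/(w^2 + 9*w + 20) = (w - 8)/(w + 5)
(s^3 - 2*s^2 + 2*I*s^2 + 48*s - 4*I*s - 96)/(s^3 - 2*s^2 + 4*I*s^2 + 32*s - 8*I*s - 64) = (s - 6*I)/(s - 4*I)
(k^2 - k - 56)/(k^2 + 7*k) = (k - 8)/k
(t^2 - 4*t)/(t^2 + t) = (t - 4)/(t + 1)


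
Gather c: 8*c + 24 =8*c + 24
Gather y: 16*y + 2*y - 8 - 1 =18*y - 9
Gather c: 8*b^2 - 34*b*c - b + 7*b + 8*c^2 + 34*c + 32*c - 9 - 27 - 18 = 8*b^2 + 6*b + 8*c^2 + c*(66 - 34*b) - 54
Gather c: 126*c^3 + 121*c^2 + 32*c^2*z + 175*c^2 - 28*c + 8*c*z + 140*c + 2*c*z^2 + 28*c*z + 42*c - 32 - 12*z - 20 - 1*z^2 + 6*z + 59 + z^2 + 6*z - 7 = 126*c^3 + c^2*(32*z + 296) + c*(2*z^2 + 36*z + 154)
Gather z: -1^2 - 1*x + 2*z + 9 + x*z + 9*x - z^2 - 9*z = 8*x - z^2 + z*(x - 7) + 8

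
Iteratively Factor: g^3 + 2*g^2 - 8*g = (g - 2)*(g^2 + 4*g) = (g - 2)*(g + 4)*(g)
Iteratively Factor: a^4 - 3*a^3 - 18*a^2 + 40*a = (a - 5)*(a^3 + 2*a^2 - 8*a) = (a - 5)*(a + 4)*(a^2 - 2*a) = (a - 5)*(a - 2)*(a + 4)*(a)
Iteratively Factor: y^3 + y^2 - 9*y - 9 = (y + 3)*(y^2 - 2*y - 3) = (y - 3)*(y + 3)*(y + 1)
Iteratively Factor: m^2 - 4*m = (m - 4)*(m)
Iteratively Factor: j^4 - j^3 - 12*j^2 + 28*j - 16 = (j - 1)*(j^3 - 12*j + 16) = (j - 2)*(j - 1)*(j^2 + 2*j - 8) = (j - 2)*(j - 1)*(j + 4)*(j - 2)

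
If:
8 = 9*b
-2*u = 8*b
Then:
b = 8/9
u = -32/9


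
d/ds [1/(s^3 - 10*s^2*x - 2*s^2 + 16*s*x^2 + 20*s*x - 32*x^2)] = (-3*s^2 + 20*s*x + 4*s - 16*x^2 - 20*x)/(s^3 - 10*s^2*x - 2*s^2 + 16*s*x^2 + 20*s*x - 32*x^2)^2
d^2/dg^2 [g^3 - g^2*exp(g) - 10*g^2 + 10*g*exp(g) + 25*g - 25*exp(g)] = -g^2*exp(g) + 6*g*exp(g) + 6*g - 7*exp(g) - 20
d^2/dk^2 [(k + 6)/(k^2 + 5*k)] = 2*(k^3 + 18*k^2 + 90*k + 150)/(k^3*(k^3 + 15*k^2 + 75*k + 125))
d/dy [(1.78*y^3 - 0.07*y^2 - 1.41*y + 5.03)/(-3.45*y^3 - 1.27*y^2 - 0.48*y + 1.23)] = (-2.5021*y^4 - 11.4378*y^3 + 56.8716*y^2 + 12.604*y + 0.6801)/(11.9025*y^6 + 8.763*y^5 + 4.9249*y^4 - 7.2678*y^3 - 2.8938*y^2 - 1.1808*y + 1.5129)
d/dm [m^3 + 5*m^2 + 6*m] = 3*m^2 + 10*m + 6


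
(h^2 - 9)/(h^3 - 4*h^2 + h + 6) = (h + 3)/(h^2 - h - 2)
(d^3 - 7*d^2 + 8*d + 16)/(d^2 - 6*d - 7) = (d^2 - 8*d + 16)/(d - 7)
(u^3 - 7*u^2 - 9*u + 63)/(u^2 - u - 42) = (u^2 - 9)/(u + 6)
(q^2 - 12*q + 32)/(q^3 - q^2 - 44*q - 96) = (q - 4)/(q^2 + 7*q + 12)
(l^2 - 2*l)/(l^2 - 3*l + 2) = l/(l - 1)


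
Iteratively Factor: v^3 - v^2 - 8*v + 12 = (v - 2)*(v^2 + v - 6) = (v - 2)^2*(v + 3)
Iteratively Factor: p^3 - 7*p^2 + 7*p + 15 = (p - 3)*(p^2 - 4*p - 5) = (p - 5)*(p - 3)*(p + 1)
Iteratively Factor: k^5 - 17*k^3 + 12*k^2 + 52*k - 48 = (k - 3)*(k^4 + 3*k^3 - 8*k^2 - 12*k + 16) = (k - 3)*(k + 4)*(k^3 - k^2 - 4*k + 4) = (k - 3)*(k + 2)*(k + 4)*(k^2 - 3*k + 2) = (k - 3)*(k - 2)*(k + 2)*(k + 4)*(k - 1)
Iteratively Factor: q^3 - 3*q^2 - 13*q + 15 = (q - 1)*(q^2 - 2*q - 15) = (q - 5)*(q - 1)*(q + 3)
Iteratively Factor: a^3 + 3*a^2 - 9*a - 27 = (a + 3)*(a^2 - 9) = (a + 3)^2*(a - 3)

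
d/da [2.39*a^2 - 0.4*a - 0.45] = 4.78*a - 0.4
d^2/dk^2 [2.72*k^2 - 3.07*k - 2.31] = 5.44000000000000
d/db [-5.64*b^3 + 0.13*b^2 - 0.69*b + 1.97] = -16.92*b^2 + 0.26*b - 0.69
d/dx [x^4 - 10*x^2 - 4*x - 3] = 4*x^3 - 20*x - 4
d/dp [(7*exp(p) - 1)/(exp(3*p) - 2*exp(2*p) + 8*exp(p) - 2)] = (-14*exp(3*p) + 17*exp(2*p) - 4*exp(p) - 6)*exp(p)/(exp(6*p) - 4*exp(5*p) + 20*exp(4*p) - 36*exp(3*p) + 72*exp(2*p) - 32*exp(p) + 4)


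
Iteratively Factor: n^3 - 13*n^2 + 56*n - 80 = (n - 4)*(n^2 - 9*n + 20) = (n - 5)*(n - 4)*(n - 4)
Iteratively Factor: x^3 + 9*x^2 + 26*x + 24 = (x + 4)*(x^2 + 5*x + 6) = (x + 2)*(x + 4)*(x + 3)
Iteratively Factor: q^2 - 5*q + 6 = (q - 3)*(q - 2)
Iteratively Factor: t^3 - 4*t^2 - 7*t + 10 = (t - 1)*(t^2 - 3*t - 10) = (t - 5)*(t - 1)*(t + 2)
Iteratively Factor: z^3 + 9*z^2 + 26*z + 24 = (z + 2)*(z^2 + 7*z + 12) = (z + 2)*(z + 3)*(z + 4)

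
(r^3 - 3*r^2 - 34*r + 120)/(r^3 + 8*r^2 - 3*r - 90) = (r^2 - 9*r + 20)/(r^2 + 2*r - 15)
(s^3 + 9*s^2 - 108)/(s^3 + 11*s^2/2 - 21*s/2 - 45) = 2*(s + 6)/(2*s + 5)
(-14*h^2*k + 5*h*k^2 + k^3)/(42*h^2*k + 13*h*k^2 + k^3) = (-2*h + k)/(6*h + k)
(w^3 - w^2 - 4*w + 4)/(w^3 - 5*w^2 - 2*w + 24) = (w^2 - 3*w + 2)/(w^2 - 7*w + 12)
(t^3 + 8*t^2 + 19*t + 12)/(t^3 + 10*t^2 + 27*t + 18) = (t + 4)/(t + 6)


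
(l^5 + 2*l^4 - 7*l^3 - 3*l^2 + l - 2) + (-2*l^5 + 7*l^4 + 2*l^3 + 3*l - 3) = -l^5 + 9*l^4 - 5*l^3 - 3*l^2 + 4*l - 5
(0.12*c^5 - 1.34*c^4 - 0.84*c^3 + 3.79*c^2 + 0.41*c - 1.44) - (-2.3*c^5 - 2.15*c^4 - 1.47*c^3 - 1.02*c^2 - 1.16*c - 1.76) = 2.42*c^5 + 0.81*c^4 + 0.63*c^3 + 4.81*c^2 + 1.57*c + 0.32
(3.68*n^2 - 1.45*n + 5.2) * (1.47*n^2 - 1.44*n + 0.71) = 5.4096*n^4 - 7.4307*n^3 + 12.3448*n^2 - 8.5175*n + 3.692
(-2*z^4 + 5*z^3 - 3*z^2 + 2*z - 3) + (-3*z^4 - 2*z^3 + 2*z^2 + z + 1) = -5*z^4 + 3*z^3 - z^2 + 3*z - 2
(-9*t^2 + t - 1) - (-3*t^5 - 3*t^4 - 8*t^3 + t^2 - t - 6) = 3*t^5 + 3*t^4 + 8*t^3 - 10*t^2 + 2*t + 5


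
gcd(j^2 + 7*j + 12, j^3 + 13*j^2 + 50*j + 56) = j + 4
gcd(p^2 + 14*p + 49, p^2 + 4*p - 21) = p + 7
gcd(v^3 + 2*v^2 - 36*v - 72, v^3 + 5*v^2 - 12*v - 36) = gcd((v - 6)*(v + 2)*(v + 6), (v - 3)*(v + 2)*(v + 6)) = v^2 + 8*v + 12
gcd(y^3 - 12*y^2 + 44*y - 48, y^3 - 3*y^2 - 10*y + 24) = y^2 - 6*y + 8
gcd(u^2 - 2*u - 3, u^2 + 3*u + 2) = u + 1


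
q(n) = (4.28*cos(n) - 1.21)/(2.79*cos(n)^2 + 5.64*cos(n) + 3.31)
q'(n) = (5.58*sin(n)*cos(n) + 5.64*sin(n))*(4.28*cos(n) - 1.21)/(2.79*cos(n)^2 + 5.64*cos(n) + 3.31)^2 - 4.28*sin(n)/(2.79*cos(n)^2 + 5.64*cos(n) + 3.31) = (11.9412*cos(n)^2 - 6.7518*cos(n) - 20.9912)*sin(n)/(7.7841*cos(n)^4 + 31.4712*cos(n)^3 + 50.2794*cos(n)^2 + 37.3368*cos(n) + 10.9561)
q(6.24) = 0.26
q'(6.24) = 0.00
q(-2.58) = -9.03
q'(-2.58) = 12.50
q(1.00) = 0.15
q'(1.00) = -0.35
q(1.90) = -1.46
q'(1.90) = -5.26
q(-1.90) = -1.46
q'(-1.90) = 5.26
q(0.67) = 0.23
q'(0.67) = -0.13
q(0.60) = 0.24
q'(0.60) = -0.11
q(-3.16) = -11.93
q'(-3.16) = -0.20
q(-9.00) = -10.48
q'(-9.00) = 8.55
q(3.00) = -11.82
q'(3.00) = -1.73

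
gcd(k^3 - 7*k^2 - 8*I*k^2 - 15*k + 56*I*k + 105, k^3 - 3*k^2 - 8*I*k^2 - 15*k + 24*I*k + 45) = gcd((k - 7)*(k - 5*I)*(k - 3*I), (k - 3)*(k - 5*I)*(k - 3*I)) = k^2 - 8*I*k - 15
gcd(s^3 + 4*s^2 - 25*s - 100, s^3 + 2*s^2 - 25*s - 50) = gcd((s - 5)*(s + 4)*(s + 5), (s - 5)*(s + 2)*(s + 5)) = s^2 - 25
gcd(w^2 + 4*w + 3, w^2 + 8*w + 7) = w + 1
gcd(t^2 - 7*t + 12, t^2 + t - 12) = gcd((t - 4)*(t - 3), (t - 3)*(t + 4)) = t - 3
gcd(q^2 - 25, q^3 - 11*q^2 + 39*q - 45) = q - 5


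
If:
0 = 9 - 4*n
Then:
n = 9/4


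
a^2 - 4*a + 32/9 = (a - 8/3)*(a - 4/3)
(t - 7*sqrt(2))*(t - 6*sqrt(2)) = t^2 - 13*sqrt(2)*t + 84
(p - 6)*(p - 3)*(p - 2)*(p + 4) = p^4 - 7*p^3 - 8*p^2 + 108*p - 144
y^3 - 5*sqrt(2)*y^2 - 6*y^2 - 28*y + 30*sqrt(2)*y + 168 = (y - 6)*(y - 7*sqrt(2))*(y + 2*sqrt(2))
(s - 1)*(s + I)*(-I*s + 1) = -I*s^3 + 2*s^2 + I*s^2 - 2*s + I*s - I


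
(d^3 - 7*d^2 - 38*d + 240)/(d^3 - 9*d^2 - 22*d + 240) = (d^2 + d - 30)/(d^2 - d - 30)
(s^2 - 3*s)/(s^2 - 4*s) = (s - 3)/(s - 4)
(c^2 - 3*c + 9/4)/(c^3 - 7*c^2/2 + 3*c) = (c - 3/2)/(c*(c - 2))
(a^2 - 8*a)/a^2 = (a - 8)/a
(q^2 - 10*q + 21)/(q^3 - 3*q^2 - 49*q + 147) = 1/(q + 7)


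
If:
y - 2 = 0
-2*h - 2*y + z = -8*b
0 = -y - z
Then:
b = h/4 + 3/4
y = 2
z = -2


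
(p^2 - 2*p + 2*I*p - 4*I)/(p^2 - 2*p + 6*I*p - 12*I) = (p + 2*I)/(p + 6*I)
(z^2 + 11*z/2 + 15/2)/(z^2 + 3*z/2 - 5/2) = (z + 3)/(z - 1)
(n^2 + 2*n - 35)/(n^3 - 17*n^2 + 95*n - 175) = (n + 7)/(n^2 - 12*n + 35)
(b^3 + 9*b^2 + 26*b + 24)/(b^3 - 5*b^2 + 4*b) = (b^3 + 9*b^2 + 26*b + 24)/(b*(b^2 - 5*b + 4))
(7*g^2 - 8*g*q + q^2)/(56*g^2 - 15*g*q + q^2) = (-g + q)/(-8*g + q)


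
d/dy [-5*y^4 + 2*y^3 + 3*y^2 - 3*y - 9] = -20*y^3 + 6*y^2 + 6*y - 3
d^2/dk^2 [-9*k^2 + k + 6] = -18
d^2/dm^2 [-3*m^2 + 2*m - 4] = -6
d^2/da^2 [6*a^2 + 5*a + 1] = 12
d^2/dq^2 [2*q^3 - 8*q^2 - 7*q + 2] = 12*q - 16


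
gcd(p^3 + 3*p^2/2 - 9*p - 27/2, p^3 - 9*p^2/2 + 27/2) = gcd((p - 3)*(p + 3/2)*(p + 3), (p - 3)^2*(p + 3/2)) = p^2 - 3*p/2 - 9/2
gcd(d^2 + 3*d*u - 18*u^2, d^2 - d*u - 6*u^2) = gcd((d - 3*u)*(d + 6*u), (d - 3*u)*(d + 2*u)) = -d + 3*u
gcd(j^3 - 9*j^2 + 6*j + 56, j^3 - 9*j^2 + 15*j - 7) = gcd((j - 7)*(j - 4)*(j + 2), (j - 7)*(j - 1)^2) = j - 7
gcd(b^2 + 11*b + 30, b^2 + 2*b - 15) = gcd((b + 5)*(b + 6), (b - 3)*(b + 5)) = b + 5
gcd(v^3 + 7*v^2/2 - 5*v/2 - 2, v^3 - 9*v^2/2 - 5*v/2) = v + 1/2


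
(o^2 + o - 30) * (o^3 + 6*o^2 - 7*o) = o^5 + 7*o^4 - 31*o^3 - 187*o^2 + 210*o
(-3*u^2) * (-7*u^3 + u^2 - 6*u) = 21*u^5 - 3*u^4 + 18*u^3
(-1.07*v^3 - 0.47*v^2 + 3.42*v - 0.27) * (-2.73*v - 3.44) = 2.9211*v^4 + 4.9639*v^3 - 7.7198*v^2 - 11.0277*v + 0.9288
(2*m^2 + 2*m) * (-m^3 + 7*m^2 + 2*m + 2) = -2*m^5 + 12*m^4 + 18*m^3 + 8*m^2 + 4*m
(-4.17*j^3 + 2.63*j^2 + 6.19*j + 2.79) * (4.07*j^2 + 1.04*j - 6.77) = -16.9719*j^5 + 6.3673*j^4 + 56.1594*j^3 - 0.0121999999999973*j^2 - 39.0047*j - 18.8883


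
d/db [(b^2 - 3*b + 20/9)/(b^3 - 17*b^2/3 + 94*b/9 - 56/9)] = (-9*b^2 + 30*b - 23)/(9*b^4 - 78*b^3 + 253*b^2 - 364*b + 196)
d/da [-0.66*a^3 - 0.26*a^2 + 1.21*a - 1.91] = -1.98*a^2 - 0.52*a + 1.21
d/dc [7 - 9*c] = -9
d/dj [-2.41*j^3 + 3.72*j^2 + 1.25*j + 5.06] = -7.23*j^2 + 7.44*j + 1.25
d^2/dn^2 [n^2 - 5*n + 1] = 2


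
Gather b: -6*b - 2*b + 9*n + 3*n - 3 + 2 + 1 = -8*b + 12*n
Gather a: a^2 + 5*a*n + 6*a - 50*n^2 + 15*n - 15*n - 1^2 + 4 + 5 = a^2 + a*(5*n + 6) - 50*n^2 + 8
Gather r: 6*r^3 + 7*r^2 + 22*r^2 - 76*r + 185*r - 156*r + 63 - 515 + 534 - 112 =6*r^3 + 29*r^2 - 47*r - 30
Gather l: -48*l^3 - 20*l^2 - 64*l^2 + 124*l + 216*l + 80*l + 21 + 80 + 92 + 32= -48*l^3 - 84*l^2 + 420*l + 225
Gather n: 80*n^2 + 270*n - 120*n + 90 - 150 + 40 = 80*n^2 + 150*n - 20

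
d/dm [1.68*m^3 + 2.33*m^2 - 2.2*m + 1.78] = 5.04*m^2 + 4.66*m - 2.2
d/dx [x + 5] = 1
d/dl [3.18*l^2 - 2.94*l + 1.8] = 6.36*l - 2.94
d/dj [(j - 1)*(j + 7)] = 2*j + 6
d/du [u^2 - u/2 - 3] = 2*u - 1/2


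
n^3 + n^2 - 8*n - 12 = (n - 3)*(n + 2)^2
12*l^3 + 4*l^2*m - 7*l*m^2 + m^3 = (-6*l + m)*(-2*l + m)*(l + m)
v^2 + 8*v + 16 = (v + 4)^2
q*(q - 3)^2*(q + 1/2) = q^4 - 11*q^3/2 + 6*q^2 + 9*q/2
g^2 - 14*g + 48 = (g - 8)*(g - 6)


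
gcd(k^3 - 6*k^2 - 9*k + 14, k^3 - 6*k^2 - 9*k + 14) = k^3 - 6*k^2 - 9*k + 14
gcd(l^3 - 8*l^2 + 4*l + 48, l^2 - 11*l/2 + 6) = l - 4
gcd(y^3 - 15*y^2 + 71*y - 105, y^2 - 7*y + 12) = y - 3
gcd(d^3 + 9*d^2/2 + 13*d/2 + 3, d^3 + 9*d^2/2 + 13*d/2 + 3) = d^3 + 9*d^2/2 + 13*d/2 + 3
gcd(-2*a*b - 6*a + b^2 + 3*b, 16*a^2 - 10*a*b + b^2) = 2*a - b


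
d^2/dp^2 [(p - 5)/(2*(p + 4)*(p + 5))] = (p^3 - 15*p^2 - 195*p - 485)/(p^6 + 27*p^5 + 303*p^4 + 1809*p^3 + 6060*p^2 + 10800*p + 8000)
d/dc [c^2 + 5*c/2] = 2*c + 5/2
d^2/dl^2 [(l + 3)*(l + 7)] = 2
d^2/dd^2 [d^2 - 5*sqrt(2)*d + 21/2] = 2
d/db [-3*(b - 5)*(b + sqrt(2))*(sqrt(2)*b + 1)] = -9*sqrt(2)*b^2 - 18*b + 30*sqrt(2)*b - 3*sqrt(2) + 45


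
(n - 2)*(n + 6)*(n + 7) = n^3 + 11*n^2 + 16*n - 84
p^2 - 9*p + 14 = (p - 7)*(p - 2)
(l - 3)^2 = l^2 - 6*l + 9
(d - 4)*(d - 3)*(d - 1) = d^3 - 8*d^2 + 19*d - 12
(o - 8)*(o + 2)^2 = o^3 - 4*o^2 - 28*o - 32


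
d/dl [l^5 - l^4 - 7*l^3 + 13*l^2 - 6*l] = 5*l^4 - 4*l^3 - 21*l^2 + 26*l - 6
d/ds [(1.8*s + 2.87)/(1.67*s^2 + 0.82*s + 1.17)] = (3.006*s^2 + 1.476*s - (1.8*s + 2.87)*(3.34*s + 0.82) + 2.106)/(1.67*s^2 + 0.82*s + 1.17)^2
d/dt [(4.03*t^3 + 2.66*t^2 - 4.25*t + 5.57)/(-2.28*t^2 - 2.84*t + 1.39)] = (-9.1884*t^4 - 22.8904*t^3 - 0.439299999999999*t^2 + 32.794*t + 9.9113)/(5.1984*t^4 + 12.9504*t^3 + 1.7272*t^2 - 7.8952*t + 1.9321)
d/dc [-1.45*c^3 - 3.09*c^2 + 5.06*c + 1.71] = -4.35*c^2 - 6.18*c + 5.06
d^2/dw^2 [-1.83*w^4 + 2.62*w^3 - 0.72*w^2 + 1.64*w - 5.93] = -21.96*w^2 + 15.72*w - 1.44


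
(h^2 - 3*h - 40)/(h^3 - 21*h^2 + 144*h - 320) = (h + 5)/(h^2 - 13*h + 40)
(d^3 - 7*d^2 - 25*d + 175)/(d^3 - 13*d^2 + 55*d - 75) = (d^2 - 2*d - 35)/(d^2 - 8*d + 15)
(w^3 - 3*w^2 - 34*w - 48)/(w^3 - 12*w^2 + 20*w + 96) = (w + 3)/(w - 6)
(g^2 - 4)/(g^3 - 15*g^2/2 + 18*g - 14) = 2*(g + 2)/(2*g^2 - 11*g + 14)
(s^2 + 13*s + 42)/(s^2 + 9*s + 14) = (s + 6)/(s + 2)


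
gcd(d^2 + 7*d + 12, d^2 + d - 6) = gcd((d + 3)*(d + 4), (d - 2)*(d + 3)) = d + 3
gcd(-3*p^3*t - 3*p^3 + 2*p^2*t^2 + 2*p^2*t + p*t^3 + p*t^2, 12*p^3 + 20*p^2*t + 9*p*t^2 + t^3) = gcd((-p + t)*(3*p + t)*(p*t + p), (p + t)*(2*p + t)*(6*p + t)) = 1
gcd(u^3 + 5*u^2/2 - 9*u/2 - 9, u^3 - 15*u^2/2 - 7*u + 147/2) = u + 3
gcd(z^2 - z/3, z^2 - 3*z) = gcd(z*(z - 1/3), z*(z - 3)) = z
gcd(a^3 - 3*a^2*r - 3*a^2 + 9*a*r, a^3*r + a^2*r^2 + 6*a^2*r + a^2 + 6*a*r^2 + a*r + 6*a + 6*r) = 1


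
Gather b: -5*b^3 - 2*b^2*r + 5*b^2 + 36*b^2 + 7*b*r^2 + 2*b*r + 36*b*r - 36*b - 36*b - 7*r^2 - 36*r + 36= -5*b^3 + b^2*(41 - 2*r) + b*(7*r^2 + 38*r - 72) - 7*r^2 - 36*r + 36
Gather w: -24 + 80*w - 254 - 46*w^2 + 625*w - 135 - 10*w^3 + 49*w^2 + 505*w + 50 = -10*w^3 + 3*w^2 + 1210*w - 363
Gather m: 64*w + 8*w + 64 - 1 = 72*w + 63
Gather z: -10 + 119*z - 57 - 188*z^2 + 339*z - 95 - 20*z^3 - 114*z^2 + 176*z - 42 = -20*z^3 - 302*z^2 + 634*z - 204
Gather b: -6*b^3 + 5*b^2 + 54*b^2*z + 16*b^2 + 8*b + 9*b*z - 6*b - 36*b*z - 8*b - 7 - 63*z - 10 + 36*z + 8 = -6*b^3 + b^2*(54*z + 21) + b*(-27*z - 6) - 27*z - 9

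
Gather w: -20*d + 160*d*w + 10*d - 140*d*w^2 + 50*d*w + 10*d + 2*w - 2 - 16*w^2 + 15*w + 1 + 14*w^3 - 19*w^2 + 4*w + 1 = 14*w^3 + w^2*(-140*d - 35) + w*(210*d + 21)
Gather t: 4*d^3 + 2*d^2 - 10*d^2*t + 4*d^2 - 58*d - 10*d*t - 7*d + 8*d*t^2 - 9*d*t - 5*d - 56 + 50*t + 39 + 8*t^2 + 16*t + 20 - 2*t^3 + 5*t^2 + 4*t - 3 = 4*d^3 + 6*d^2 - 70*d - 2*t^3 + t^2*(8*d + 13) + t*(-10*d^2 - 19*d + 70)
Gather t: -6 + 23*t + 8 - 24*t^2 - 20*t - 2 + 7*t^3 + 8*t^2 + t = 7*t^3 - 16*t^2 + 4*t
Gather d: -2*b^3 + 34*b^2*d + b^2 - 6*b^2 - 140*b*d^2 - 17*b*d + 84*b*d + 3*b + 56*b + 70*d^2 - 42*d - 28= -2*b^3 - 5*b^2 + 59*b + d^2*(70 - 140*b) + d*(34*b^2 + 67*b - 42) - 28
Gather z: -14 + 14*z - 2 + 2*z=16*z - 16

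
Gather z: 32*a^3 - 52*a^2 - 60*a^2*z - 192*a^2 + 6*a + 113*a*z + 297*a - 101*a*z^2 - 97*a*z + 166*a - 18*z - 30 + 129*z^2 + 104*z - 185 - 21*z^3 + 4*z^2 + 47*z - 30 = 32*a^3 - 244*a^2 + 469*a - 21*z^3 + z^2*(133 - 101*a) + z*(-60*a^2 + 16*a + 133) - 245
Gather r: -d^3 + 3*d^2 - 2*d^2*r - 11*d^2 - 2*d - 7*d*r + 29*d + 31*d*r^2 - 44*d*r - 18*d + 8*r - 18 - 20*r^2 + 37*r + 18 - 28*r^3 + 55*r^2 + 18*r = -d^3 - 8*d^2 + 9*d - 28*r^3 + r^2*(31*d + 35) + r*(-2*d^2 - 51*d + 63)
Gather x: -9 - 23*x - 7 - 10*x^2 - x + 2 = -10*x^2 - 24*x - 14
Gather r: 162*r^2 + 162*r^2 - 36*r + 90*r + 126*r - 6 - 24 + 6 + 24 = 324*r^2 + 180*r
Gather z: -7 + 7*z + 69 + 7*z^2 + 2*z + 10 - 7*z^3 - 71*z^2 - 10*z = -7*z^3 - 64*z^2 - z + 72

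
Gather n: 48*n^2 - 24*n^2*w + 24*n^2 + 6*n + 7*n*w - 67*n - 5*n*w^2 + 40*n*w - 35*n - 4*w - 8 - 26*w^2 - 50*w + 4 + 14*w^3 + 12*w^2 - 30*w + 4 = n^2*(72 - 24*w) + n*(-5*w^2 + 47*w - 96) + 14*w^3 - 14*w^2 - 84*w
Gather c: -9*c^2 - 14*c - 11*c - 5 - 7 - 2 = -9*c^2 - 25*c - 14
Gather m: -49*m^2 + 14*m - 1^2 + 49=-49*m^2 + 14*m + 48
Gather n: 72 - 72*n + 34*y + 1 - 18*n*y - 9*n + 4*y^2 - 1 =n*(-18*y - 81) + 4*y^2 + 34*y + 72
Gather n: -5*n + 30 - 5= 25 - 5*n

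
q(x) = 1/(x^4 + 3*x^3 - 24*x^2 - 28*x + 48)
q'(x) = (-4*x^3 - 9*x^2 + 48*x + 28)/(x^4 + 3*x^3 - 24*x^2 - 28*x + 48)^2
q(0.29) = 0.03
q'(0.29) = 0.03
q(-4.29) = -0.01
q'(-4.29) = -0.00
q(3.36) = -0.01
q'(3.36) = -0.01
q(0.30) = 0.03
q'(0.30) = 0.03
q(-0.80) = 0.02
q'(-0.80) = -0.00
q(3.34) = -0.01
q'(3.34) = -0.01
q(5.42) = 0.00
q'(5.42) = -0.00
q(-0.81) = 0.02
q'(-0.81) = -0.01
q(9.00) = 0.00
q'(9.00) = 0.00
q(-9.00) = 0.00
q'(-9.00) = 0.00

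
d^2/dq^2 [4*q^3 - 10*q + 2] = 24*q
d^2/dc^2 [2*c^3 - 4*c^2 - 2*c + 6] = 12*c - 8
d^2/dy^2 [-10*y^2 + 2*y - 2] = -20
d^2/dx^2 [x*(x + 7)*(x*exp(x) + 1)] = x^3*exp(x) + 13*x^2*exp(x) + 34*x*exp(x) + 14*exp(x) + 2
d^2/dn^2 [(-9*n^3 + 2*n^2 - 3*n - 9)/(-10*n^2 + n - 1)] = 2*(199*n^3 + 2733*n^2 - 333*n - 80)/(1000*n^6 - 300*n^5 + 330*n^4 - 61*n^3 + 33*n^2 - 3*n + 1)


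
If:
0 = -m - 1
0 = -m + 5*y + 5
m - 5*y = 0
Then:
No Solution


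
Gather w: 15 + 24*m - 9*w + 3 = 24*m - 9*w + 18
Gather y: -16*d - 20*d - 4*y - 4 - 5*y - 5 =-36*d - 9*y - 9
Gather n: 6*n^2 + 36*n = 6*n^2 + 36*n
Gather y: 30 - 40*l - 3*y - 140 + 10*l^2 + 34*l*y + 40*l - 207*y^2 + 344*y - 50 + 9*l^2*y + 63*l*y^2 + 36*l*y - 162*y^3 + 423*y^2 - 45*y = 10*l^2 - 162*y^3 + y^2*(63*l + 216) + y*(9*l^2 + 70*l + 296) - 160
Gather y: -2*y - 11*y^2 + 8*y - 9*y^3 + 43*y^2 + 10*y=-9*y^3 + 32*y^2 + 16*y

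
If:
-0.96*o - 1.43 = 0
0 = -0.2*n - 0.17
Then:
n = -0.85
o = -1.49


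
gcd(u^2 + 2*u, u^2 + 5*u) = u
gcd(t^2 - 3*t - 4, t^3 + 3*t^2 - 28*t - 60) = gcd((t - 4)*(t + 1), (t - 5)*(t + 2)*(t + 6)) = 1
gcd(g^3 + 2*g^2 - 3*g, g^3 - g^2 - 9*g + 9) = g^2 + 2*g - 3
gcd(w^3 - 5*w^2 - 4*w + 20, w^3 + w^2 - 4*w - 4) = w^2 - 4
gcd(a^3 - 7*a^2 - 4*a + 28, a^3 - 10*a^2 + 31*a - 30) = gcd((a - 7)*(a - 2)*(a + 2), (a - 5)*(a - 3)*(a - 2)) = a - 2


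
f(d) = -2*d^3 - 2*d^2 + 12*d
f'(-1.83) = -0.77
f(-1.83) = -16.40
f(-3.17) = 5.57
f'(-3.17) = -35.61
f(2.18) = -4.07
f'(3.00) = -54.00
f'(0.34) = 9.95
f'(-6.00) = -180.00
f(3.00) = -36.00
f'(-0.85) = 11.06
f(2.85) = -28.34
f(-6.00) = 288.00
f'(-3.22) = -37.33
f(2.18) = -4.07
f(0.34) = 3.77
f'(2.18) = -25.23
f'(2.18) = -25.23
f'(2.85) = -48.14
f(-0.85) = -10.42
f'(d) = -6*d^2 - 4*d + 12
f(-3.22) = 7.40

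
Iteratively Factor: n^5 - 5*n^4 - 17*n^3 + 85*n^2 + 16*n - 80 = (n - 4)*(n^4 - n^3 - 21*n^2 + n + 20) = (n - 5)*(n - 4)*(n^3 + 4*n^2 - n - 4) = (n - 5)*(n - 4)*(n + 4)*(n^2 - 1) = (n - 5)*(n - 4)*(n + 1)*(n + 4)*(n - 1)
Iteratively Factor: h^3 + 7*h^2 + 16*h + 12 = (h + 3)*(h^2 + 4*h + 4) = (h + 2)*(h + 3)*(h + 2)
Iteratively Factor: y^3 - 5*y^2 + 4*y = (y - 4)*(y^2 - y) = y*(y - 4)*(y - 1)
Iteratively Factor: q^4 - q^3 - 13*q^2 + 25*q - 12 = (q - 1)*(q^3 - 13*q + 12) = (q - 1)^2*(q^2 + q - 12) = (q - 1)^2*(q + 4)*(q - 3)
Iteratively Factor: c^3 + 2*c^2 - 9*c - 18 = (c + 3)*(c^2 - c - 6) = (c - 3)*(c + 3)*(c + 2)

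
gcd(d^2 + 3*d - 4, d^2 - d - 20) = d + 4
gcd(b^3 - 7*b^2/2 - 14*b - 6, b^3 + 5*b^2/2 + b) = b^2 + 5*b/2 + 1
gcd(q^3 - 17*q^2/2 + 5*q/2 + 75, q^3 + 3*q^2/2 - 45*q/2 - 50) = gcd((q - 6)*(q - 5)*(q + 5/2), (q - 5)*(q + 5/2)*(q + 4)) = q^2 - 5*q/2 - 25/2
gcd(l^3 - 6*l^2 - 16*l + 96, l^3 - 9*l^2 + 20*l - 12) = l - 6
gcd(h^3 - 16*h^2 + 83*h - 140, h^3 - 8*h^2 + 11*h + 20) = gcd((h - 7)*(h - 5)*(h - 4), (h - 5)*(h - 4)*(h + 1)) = h^2 - 9*h + 20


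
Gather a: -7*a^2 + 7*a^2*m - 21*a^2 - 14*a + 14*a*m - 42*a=a^2*(7*m - 28) + a*(14*m - 56)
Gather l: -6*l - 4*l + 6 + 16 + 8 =30 - 10*l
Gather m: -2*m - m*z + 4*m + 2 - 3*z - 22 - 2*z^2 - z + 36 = m*(2 - z) - 2*z^2 - 4*z + 16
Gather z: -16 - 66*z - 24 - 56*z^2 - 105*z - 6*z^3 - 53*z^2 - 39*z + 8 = -6*z^3 - 109*z^2 - 210*z - 32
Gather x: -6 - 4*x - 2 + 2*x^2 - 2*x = 2*x^2 - 6*x - 8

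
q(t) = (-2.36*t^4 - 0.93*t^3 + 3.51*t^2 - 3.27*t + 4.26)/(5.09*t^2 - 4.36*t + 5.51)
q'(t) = (4.36 - 10.18*t)*(-2.36*t^4 - 0.93*t^3 + 3.51*t^2 - 3.27*t + 4.26)/(5.09*t^2 - 4.36*t + 5.51)^2 + (-9.44*t^3 - 2.79*t^2 + 7.02*t - 3.27)/(5.09*t^2 - 4.36*t + 5.51)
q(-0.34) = 0.76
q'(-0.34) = 0.05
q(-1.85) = 0.02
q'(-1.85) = 1.11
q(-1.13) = 0.59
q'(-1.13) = 0.48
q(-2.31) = -0.59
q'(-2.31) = 1.53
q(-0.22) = 0.77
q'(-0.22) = 0.03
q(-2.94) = -1.74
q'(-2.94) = 2.12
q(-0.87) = 0.69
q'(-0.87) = 0.29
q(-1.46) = 0.38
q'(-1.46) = 0.76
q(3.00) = -4.97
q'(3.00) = -3.45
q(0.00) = 0.77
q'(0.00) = 0.02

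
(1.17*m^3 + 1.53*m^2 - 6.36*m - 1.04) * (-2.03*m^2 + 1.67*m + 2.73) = -2.3751*m^5 - 1.152*m^4 + 18.66*m^3 - 4.3331*m^2 - 19.0996*m - 2.8392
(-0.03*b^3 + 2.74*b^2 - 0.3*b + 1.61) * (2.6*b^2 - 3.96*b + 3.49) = -0.078*b^5 + 7.2428*b^4 - 11.7351*b^3 + 14.9366*b^2 - 7.4226*b + 5.6189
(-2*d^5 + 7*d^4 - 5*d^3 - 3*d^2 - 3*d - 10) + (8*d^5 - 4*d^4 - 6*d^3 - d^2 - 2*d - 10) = 6*d^5 + 3*d^4 - 11*d^3 - 4*d^2 - 5*d - 20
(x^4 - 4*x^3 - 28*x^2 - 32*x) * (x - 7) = x^5 - 11*x^4 + 164*x^2 + 224*x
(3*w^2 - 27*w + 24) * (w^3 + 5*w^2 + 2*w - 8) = 3*w^5 - 12*w^4 - 105*w^3 + 42*w^2 + 264*w - 192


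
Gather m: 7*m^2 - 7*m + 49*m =7*m^2 + 42*m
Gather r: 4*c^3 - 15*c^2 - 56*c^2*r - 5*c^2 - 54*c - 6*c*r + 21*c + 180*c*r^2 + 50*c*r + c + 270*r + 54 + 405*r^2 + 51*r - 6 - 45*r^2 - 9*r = 4*c^3 - 20*c^2 - 32*c + r^2*(180*c + 360) + r*(-56*c^2 + 44*c + 312) + 48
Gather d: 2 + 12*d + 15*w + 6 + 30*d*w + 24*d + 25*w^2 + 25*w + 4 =d*(30*w + 36) + 25*w^2 + 40*w + 12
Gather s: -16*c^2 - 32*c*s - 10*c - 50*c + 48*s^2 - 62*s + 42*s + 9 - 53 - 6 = -16*c^2 - 60*c + 48*s^2 + s*(-32*c - 20) - 50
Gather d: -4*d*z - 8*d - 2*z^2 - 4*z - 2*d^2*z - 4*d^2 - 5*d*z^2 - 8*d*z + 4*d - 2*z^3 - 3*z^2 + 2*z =d^2*(-2*z - 4) + d*(-5*z^2 - 12*z - 4) - 2*z^3 - 5*z^2 - 2*z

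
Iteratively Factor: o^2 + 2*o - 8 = (o - 2)*(o + 4)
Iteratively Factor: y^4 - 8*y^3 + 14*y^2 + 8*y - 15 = (y - 1)*(y^3 - 7*y^2 + 7*y + 15) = (y - 3)*(y - 1)*(y^2 - 4*y - 5) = (y - 3)*(y - 1)*(y + 1)*(y - 5)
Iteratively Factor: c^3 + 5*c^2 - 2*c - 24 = (c + 4)*(c^2 + c - 6) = (c - 2)*(c + 4)*(c + 3)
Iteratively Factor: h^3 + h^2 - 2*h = (h)*(h^2 + h - 2) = h*(h + 2)*(h - 1)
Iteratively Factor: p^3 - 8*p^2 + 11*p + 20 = (p - 4)*(p^2 - 4*p - 5) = (p - 4)*(p + 1)*(p - 5)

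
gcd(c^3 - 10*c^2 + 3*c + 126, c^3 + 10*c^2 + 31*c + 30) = c + 3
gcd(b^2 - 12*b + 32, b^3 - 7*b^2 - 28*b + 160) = b^2 - 12*b + 32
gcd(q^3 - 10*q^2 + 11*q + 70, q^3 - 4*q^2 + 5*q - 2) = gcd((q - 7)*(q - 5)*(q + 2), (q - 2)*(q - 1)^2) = 1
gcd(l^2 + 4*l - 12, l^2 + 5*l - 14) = l - 2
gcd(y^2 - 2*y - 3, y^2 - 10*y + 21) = y - 3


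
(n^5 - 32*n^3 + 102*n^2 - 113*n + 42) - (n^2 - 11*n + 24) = n^5 - 32*n^3 + 101*n^2 - 102*n + 18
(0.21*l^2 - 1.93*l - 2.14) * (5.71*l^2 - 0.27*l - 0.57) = 1.1991*l^4 - 11.077*l^3 - 11.818*l^2 + 1.6779*l + 1.2198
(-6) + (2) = -4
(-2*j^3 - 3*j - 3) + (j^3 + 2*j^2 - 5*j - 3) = -j^3 + 2*j^2 - 8*j - 6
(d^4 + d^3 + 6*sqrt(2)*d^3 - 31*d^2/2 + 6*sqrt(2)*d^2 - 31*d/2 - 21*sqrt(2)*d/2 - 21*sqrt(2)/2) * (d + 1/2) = d^5 + 3*d^4/2 + 6*sqrt(2)*d^4 - 15*d^3 + 9*sqrt(2)*d^3 - 93*d^2/4 - 15*sqrt(2)*d^2/2 - 63*sqrt(2)*d/4 - 31*d/4 - 21*sqrt(2)/4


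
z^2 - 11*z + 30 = (z - 6)*(z - 5)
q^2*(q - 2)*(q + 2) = q^4 - 4*q^2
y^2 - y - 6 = (y - 3)*(y + 2)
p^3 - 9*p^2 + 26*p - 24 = (p - 4)*(p - 3)*(p - 2)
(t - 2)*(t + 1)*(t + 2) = t^3 + t^2 - 4*t - 4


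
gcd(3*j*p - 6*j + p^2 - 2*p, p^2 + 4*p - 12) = p - 2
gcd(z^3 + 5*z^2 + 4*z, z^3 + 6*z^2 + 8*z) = z^2 + 4*z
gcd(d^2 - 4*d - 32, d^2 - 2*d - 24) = d + 4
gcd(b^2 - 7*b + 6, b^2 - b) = b - 1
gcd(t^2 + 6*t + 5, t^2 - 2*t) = 1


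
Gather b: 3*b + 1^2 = 3*b + 1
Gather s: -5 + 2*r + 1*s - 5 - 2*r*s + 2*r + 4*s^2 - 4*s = 4*r + 4*s^2 + s*(-2*r - 3) - 10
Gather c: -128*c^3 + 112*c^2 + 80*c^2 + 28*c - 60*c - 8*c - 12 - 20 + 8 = -128*c^3 + 192*c^2 - 40*c - 24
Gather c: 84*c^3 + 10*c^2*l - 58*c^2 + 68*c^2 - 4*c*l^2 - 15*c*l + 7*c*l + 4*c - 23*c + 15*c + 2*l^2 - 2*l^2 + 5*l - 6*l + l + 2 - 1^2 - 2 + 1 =84*c^3 + c^2*(10*l + 10) + c*(-4*l^2 - 8*l - 4)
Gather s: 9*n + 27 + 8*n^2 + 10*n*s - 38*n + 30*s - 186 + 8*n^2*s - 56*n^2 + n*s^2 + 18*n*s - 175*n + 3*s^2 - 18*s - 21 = -48*n^2 - 204*n + s^2*(n + 3) + s*(8*n^2 + 28*n + 12) - 180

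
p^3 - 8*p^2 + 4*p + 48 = (p - 6)*(p - 4)*(p + 2)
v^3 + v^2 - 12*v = v*(v - 3)*(v + 4)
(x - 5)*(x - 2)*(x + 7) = x^3 - 39*x + 70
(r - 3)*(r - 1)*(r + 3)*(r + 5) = r^4 + 4*r^3 - 14*r^2 - 36*r + 45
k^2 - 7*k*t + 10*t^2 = (k - 5*t)*(k - 2*t)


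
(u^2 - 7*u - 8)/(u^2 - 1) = (u - 8)/(u - 1)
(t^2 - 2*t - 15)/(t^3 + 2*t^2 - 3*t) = (t - 5)/(t*(t - 1))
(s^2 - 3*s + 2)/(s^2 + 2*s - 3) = (s - 2)/(s + 3)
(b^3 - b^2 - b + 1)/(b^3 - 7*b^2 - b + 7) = (b - 1)/(b - 7)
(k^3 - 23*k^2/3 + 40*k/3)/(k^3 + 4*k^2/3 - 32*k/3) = (k - 5)/(k + 4)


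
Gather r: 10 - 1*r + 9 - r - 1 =18 - 2*r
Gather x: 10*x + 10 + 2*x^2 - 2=2*x^2 + 10*x + 8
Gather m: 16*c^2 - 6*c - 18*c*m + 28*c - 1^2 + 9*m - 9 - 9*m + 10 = 16*c^2 - 18*c*m + 22*c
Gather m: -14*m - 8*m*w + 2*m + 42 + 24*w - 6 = m*(-8*w - 12) + 24*w + 36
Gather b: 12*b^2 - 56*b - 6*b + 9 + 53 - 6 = 12*b^2 - 62*b + 56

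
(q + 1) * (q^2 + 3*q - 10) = q^3 + 4*q^2 - 7*q - 10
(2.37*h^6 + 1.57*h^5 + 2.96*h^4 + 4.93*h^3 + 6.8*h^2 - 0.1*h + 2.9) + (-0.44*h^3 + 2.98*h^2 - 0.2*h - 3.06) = 2.37*h^6 + 1.57*h^5 + 2.96*h^4 + 4.49*h^3 + 9.78*h^2 - 0.3*h - 0.16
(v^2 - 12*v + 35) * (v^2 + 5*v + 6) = v^4 - 7*v^3 - 19*v^2 + 103*v + 210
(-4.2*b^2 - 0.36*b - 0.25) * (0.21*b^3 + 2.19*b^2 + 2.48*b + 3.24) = -0.882*b^5 - 9.2736*b^4 - 11.2569*b^3 - 15.0483*b^2 - 1.7864*b - 0.81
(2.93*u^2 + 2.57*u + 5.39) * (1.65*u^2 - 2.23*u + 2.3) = 4.8345*u^4 - 2.2934*u^3 + 9.9014*u^2 - 6.1087*u + 12.397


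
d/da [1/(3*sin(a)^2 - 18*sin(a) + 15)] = 2*(3 - sin(a))*cos(a)/(3*(sin(a)^2 - 6*sin(a) + 5)^2)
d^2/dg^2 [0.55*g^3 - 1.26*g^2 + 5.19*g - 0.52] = 3.3*g - 2.52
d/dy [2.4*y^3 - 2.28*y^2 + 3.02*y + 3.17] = 7.2*y^2 - 4.56*y + 3.02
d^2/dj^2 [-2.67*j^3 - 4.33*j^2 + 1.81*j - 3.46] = -16.02*j - 8.66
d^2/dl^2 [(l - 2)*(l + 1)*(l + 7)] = 6*l + 12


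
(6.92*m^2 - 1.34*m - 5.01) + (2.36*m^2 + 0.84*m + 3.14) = 9.28*m^2 - 0.5*m - 1.87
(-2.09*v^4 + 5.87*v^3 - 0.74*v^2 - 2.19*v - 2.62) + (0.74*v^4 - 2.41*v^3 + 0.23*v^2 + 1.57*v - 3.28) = -1.35*v^4 + 3.46*v^3 - 0.51*v^2 - 0.62*v - 5.9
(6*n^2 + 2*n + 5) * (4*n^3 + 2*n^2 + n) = 24*n^5 + 20*n^4 + 30*n^3 + 12*n^2 + 5*n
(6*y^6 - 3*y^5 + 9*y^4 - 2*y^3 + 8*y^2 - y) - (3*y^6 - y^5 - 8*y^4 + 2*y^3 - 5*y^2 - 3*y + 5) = 3*y^6 - 2*y^5 + 17*y^4 - 4*y^3 + 13*y^2 + 2*y - 5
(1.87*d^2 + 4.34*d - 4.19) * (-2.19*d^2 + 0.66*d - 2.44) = -4.0953*d^4 - 8.2704*d^3 + 7.4777*d^2 - 13.355*d + 10.2236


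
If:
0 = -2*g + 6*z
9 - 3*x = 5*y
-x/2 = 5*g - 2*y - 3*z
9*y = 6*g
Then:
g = -27/38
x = 72/19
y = -9/19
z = -9/38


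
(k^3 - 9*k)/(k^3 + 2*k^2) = (k^2 - 9)/(k*(k + 2))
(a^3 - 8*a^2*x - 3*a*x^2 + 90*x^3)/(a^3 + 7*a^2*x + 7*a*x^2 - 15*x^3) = (-a^2 + 11*a*x - 30*x^2)/(-a^2 - 4*a*x + 5*x^2)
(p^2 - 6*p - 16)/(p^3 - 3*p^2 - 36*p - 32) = (p + 2)/(p^2 + 5*p + 4)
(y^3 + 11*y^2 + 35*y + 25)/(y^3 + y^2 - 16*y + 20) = (y^2 + 6*y + 5)/(y^2 - 4*y + 4)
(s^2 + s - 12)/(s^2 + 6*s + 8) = (s - 3)/(s + 2)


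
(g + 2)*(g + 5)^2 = g^3 + 12*g^2 + 45*g + 50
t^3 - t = t*(t - 1)*(t + 1)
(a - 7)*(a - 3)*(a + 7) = a^3 - 3*a^2 - 49*a + 147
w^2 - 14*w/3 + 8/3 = (w - 4)*(w - 2/3)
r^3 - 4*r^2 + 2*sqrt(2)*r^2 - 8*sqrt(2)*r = r*(r - 4)*(r + 2*sqrt(2))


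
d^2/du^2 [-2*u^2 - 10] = -4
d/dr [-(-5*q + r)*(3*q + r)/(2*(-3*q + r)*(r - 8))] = (2*(-q + r)*(3*q - r)*(r - 8) + (3*q - r)*(3*q + r)*(5*q - r) - (3*q + r)*(5*q - r)*(r - 8))/(2*(3*q - r)^2*(r - 8)^2)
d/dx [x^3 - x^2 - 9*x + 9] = 3*x^2 - 2*x - 9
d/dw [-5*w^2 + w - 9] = 1 - 10*w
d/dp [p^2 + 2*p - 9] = 2*p + 2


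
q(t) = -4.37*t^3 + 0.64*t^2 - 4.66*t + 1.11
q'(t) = -13.11*t^2 + 1.28*t - 4.66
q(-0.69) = 6.07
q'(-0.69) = -11.78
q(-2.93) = 130.18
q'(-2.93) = -120.96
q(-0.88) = 8.68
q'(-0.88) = -15.94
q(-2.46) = 81.50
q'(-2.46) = -87.15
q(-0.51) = 4.23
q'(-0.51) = -8.72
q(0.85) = -5.07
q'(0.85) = -13.04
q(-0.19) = 2.05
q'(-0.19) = -5.38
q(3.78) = -243.38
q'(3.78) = -187.14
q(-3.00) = 138.84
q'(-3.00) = -126.49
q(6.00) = -947.73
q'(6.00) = -468.94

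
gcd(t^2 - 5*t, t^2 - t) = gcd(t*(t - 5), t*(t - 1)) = t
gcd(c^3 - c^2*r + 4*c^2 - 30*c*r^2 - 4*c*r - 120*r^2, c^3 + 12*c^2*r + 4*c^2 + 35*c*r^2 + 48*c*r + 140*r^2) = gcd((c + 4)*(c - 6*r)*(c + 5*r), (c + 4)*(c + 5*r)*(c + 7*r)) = c^2 + 5*c*r + 4*c + 20*r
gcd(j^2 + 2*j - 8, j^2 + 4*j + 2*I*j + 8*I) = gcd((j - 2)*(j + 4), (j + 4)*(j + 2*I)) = j + 4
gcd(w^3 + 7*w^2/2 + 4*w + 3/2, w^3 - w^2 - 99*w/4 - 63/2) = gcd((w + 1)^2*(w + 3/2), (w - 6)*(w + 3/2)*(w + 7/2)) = w + 3/2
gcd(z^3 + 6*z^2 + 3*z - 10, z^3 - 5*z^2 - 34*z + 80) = z + 5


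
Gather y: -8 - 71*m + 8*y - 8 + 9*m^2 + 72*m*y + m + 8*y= 9*m^2 - 70*m + y*(72*m + 16) - 16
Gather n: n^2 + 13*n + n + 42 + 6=n^2 + 14*n + 48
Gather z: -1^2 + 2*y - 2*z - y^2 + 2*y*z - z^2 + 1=-y^2 + 2*y - z^2 + z*(2*y - 2)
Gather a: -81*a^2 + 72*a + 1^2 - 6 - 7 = -81*a^2 + 72*a - 12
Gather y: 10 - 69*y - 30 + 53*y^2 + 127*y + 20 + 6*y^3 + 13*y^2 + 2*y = 6*y^3 + 66*y^2 + 60*y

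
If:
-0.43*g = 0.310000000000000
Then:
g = -0.72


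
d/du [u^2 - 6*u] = 2*u - 6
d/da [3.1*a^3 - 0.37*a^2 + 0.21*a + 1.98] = 9.3*a^2 - 0.74*a + 0.21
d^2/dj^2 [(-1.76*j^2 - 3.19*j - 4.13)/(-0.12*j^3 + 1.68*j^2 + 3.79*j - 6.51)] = (0.050688*j^6 + 0.275616000000001*j^5 + 1.657728*j^4 - 34.074504*j^3 + 144.2574*j^2 + 347.751432*j + 515.576488)/(0.001728*j^9 - 0.072576*j^8 + 0.852336*j^7 + 0.123984000000001*j^6 - 34.794108*j^5 - 35.03808*j^4 + 209.519729*j^3 + 66.9351690000001*j^2 - 481.861737*j + 275.894451)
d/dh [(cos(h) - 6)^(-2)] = 2*sin(h)/(cos(h) - 6)^3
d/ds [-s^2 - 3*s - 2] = -2*s - 3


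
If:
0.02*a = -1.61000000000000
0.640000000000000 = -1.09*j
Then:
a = -80.50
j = -0.59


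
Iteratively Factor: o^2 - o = (o - 1)*(o)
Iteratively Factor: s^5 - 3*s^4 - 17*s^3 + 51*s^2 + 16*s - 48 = (s - 4)*(s^4 + s^3 - 13*s^2 - s + 12) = (s - 4)*(s - 3)*(s^3 + 4*s^2 - s - 4) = (s - 4)*(s - 3)*(s - 1)*(s^2 + 5*s + 4) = (s - 4)*(s - 3)*(s - 1)*(s + 1)*(s + 4)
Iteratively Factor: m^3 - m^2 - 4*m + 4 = (m - 1)*(m^2 - 4) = (m - 1)*(m + 2)*(m - 2)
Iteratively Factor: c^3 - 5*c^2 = (c)*(c^2 - 5*c) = c*(c - 5)*(c)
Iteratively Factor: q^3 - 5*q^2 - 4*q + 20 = (q - 5)*(q^2 - 4) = (q - 5)*(q - 2)*(q + 2)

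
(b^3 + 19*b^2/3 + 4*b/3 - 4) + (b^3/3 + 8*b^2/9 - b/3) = 4*b^3/3 + 65*b^2/9 + b - 4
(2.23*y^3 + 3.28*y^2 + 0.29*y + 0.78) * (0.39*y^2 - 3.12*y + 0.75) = 0.8697*y^5 - 5.6784*y^4 - 8.448*y^3 + 1.8594*y^2 - 2.2161*y + 0.585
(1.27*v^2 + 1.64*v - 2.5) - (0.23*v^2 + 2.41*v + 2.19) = 1.04*v^2 - 0.77*v - 4.69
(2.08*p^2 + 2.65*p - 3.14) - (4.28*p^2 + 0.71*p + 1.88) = -2.2*p^2 + 1.94*p - 5.02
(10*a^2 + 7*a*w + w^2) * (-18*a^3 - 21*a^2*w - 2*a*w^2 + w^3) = -180*a^5 - 336*a^4*w - 185*a^3*w^2 - 25*a^2*w^3 + 5*a*w^4 + w^5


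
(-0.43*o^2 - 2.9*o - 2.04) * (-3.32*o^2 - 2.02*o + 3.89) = 1.4276*o^4 + 10.4966*o^3 + 10.9581*o^2 - 7.1602*o - 7.9356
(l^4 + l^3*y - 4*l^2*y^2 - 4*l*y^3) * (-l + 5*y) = -l^5 + 4*l^4*y + 9*l^3*y^2 - 16*l^2*y^3 - 20*l*y^4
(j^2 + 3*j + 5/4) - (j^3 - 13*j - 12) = -j^3 + j^2 + 16*j + 53/4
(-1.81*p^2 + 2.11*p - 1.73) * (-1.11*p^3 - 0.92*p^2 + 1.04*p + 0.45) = 2.0091*p^5 - 0.6769*p^4 - 1.9033*p^3 + 2.9715*p^2 - 0.8497*p - 0.7785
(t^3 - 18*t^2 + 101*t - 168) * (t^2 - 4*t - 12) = t^5 - 22*t^4 + 161*t^3 - 356*t^2 - 540*t + 2016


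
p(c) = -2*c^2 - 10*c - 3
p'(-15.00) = 50.00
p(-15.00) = -303.00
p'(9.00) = -46.00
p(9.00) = -255.00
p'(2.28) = -19.12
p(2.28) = -36.20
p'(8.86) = -45.44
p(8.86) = -248.60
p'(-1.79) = -2.84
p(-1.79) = 8.49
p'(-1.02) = -5.92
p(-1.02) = 5.12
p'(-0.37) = -8.52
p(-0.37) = 0.43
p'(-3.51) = 4.04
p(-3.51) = 7.46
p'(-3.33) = 3.32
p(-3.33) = 8.12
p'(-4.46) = 7.84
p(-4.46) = 1.82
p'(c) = -4*c - 10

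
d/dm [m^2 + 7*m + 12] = 2*m + 7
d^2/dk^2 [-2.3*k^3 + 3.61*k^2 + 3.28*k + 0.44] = 7.22 - 13.8*k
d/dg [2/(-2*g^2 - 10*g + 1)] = 4*(2*g + 5)/(2*g^2 + 10*g - 1)^2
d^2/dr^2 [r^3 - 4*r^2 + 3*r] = 6*r - 8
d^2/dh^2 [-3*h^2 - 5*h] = -6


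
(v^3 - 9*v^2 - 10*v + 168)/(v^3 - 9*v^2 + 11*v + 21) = (v^2 - 2*v - 24)/(v^2 - 2*v - 3)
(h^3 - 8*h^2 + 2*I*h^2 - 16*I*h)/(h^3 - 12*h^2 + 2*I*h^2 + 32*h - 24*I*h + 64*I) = h/(h - 4)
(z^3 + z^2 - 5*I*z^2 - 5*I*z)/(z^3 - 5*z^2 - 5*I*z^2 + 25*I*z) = (z + 1)/(z - 5)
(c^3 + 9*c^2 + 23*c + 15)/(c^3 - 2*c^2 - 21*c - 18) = (c + 5)/(c - 6)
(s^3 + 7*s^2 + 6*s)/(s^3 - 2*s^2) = (s^2 + 7*s + 6)/(s*(s - 2))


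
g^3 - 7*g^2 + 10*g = g*(g - 5)*(g - 2)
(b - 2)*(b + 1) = b^2 - b - 2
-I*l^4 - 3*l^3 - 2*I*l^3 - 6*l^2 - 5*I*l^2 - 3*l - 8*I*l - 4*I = (l + 1)*(l - 4*I)*(l + I)*(-I*l - I)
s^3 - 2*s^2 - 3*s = s*(s - 3)*(s + 1)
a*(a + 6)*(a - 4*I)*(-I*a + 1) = -I*a^4 - 3*a^3 - 6*I*a^3 - 18*a^2 - 4*I*a^2 - 24*I*a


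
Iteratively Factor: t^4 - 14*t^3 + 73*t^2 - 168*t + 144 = (t - 3)*(t^3 - 11*t^2 + 40*t - 48) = (t - 3)^2*(t^2 - 8*t + 16) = (t - 4)*(t - 3)^2*(t - 4)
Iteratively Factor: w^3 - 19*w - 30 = (w + 3)*(w^2 - 3*w - 10) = (w + 2)*(w + 3)*(w - 5)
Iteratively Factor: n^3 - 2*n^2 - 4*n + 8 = (n - 2)*(n^2 - 4) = (n - 2)*(n + 2)*(n - 2)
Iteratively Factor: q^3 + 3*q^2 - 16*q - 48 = (q + 3)*(q^2 - 16) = (q - 4)*(q + 3)*(q + 4)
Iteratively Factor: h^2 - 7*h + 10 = (h - 2)*(h - 5)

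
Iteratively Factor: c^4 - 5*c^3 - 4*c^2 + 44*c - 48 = (c - 4)*(c^3 - c^2 - 8*c + 12) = (c - 4)*(c - 2)*(c^2 + c - 6) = (c - 4)*(c - 2)*(c + 3)*(c - 2)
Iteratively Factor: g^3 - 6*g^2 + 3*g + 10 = (g + 1)*(g^2 - 7*g + 10) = (g - 2)*(g + 1)*(g - 5)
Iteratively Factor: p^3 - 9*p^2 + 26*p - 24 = (p - 3)*(p^2 - 6*p + 8) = (p - 4)*(p - 3)*(p - 2)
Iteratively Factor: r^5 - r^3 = (r)*(r^4 - r^2) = r*(r - 1)*(r^3 + r^2) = r*(r - 1)*(r + 1)*(r^2) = r^2*(r - 1)*(r + 1)*(r)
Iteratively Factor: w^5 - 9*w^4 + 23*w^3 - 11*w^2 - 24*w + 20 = (w - 2)*(w^4 - 7*w^3 + 9*w^2 + 7*w - 10) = (w - 2)^2*(w^3 - 5*w^2 - w + 5) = (w - 5)*(w - 2)^2*(w^2 - 1) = (w - 5)*(w - 2)^2*(w - 1)*(w + 1)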